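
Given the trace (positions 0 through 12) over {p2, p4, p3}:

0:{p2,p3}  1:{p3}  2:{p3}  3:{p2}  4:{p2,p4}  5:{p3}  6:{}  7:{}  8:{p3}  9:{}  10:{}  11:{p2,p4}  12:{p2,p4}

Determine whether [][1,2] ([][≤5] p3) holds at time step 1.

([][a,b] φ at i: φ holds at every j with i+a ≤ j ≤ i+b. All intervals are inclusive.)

Check [][≤5] p3 at every j in [2,3]:
  j=2: fails at 3
  j=3: fails at 3
Fails at j=2 → formula fails.

False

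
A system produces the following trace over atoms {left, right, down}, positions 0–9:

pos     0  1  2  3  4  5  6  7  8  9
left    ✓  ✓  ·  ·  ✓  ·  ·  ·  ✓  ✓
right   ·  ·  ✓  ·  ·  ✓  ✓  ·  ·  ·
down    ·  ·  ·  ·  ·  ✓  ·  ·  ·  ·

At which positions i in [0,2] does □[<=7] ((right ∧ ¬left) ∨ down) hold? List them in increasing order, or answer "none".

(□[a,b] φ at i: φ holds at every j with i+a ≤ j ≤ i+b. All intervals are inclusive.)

none

Evaluate at each i in [0,2]:
  i=0: ✗ (fails at j=0)
  i=1: ✗ (fails at j=1)
  i=2: ✗ (fails at j=3)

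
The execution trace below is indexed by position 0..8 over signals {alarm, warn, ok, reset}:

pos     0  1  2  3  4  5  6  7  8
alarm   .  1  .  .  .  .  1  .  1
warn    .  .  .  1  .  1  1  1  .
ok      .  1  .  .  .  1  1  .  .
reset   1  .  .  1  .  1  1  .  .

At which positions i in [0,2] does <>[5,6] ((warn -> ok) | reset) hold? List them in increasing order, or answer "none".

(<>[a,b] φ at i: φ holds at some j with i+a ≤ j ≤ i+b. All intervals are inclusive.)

0, 1, 2

Evaluate at each i in [0,2]:
  i=0: ✓ (witness j=5)
  i=1: ✓ (witness j=6)
  i=2: ✓ (witness j=8)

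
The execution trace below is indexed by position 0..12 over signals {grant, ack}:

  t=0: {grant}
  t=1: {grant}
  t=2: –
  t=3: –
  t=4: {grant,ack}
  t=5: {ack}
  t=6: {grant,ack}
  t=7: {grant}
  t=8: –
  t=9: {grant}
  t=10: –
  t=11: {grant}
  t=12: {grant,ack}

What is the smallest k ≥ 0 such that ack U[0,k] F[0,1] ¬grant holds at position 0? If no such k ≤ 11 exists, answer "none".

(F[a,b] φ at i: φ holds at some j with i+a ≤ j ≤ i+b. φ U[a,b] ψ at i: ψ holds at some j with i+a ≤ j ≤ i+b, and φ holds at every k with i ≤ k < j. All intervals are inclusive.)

none

Need earliest j ≥ 0 with F[0,1] ¬grant, and ack at every k in [0,j-1].
  j=0: rhs fails.
  j=1: rhs holds but lhs fails at k=0.
  j=2: rhs holds but lhs fails at k=0.
  j=3: rhs holds but lhs fails at k=0.
  j=4: rhs holds but lhs fails at k=0.
  j=5: rhs holds but lhs fails at k=0.
  j=6: rhs fails.
  j=7: rhs holds but lhs fails at k=0.
  j=8: rhs holds but lhs fails at k=0.
  j=9: rhs holds but lhs fails at k=0.
  j=10: rhs holds but lhs fails at k=0.
  j=11: rhs fails.
No witness within the range → none.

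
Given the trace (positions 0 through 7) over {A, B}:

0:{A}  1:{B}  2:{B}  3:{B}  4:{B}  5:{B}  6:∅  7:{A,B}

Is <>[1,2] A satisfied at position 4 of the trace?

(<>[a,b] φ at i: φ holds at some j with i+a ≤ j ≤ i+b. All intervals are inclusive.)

Check A at each j in [5,6]:
  j=5: false
  j=6: false
No position in the window satisfies it → formula fails.

Does not hold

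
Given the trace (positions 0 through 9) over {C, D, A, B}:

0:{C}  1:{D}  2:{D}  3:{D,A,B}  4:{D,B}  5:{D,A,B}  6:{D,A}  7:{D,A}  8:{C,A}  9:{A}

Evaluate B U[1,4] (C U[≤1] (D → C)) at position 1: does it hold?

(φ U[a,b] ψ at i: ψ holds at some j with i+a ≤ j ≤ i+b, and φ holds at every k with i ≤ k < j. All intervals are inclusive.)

Need some j in [2,5] with (C U[≤1] (D → C)), and B at every k in [1,j-1].
  j=2: (C U[≤1] (D → C)) — fails.
  j=3: (C U[≤1] (D → C)) — fails.
  j=4: (C U[≤1] (D → C)) — fails.
  j=5: (C U[≤1] (D → C)) — fails.
No j in the window works → until fails.

No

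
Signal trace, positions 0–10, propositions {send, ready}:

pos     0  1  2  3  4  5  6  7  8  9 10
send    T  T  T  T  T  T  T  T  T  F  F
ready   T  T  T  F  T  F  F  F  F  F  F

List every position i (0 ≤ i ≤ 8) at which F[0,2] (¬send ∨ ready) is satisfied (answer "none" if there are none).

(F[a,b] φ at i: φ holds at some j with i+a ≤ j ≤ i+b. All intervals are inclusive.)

Evaluate at each i in [0,8]:
  i=0: ✓ (witness j=0)
  i=1: ✓ (witness j=1)
  i=2: ✓ (witness j=2)
  i=3: ✓ (witness j=4)
  i=4: ✓ (witness j=4)
  i=5: ✗ (none in [5,7])
  i=6: ✗ (none in [6,8])
  i=7: ✓ (witness j=9)
  i=8: ✓ (witness j=9)

0, 1, 2, 3, 4, 7, 8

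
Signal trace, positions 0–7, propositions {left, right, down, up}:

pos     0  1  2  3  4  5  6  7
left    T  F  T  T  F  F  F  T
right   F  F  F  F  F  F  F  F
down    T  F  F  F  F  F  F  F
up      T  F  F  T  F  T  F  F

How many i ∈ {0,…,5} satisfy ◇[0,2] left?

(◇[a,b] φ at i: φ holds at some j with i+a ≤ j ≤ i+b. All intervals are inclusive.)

5

Evaluate at each i in [0,5]:
  i=0: ✓ (witness j=0)
  i=1: ✓ (witness j=2)
  i=2: ✓ (witness j=2)
  i=3: ✓ (witness j=3)
  i=4: ✗ (none in [4,6])
  i=5: ✓ (witness j=7)
Positions where it holds: {0, 1, 2, 3, 5} → 5.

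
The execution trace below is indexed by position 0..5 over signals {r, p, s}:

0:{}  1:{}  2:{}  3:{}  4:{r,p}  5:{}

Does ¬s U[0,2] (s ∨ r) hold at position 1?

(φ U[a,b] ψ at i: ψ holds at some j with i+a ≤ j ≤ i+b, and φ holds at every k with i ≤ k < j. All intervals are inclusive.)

Need some j in [1,3] with (s ∨ r), and ¬s at every k in [1,j-1].
  j=1: (s ∨ r) false.
  j=2: (s ∨ r) false.
  j=3: (s ∨ r) false.
No j in the window works → until fails.

False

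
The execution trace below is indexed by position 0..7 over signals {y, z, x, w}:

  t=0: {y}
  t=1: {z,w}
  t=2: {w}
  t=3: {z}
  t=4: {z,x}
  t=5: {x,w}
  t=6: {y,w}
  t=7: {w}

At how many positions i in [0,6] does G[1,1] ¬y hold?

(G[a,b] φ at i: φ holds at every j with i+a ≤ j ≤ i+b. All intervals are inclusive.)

6

Evaluate at each i in [0,6]:
  i=0: ✓ (all of [1,1])
  i=1: ✓ (all of [2,2])
  i=2: ✓ (all of [3,3])
  i=3: ✓ (all of [4,4])
  i=4: ✓ (all of [5,5])
  i=5: ✗ (fails at j=6)
  i=6: ✓ (all of [7,7])
Positions where it holds: {0, 1, 2, 3, 4, 6} → 6.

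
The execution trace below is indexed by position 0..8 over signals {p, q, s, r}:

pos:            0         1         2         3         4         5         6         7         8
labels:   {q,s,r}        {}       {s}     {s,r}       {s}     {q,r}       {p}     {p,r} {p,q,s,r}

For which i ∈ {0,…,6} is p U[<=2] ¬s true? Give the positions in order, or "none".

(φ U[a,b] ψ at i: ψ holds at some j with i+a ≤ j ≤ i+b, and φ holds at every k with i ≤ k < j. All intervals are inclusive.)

1, 5, 6

Evaluate at each i in [0,6]:
  i=0: ✗ (lhs fails at k=0 before rhs at j=1)
  i=1: ✓ (rhs at j=1)
  i=2: ✗ (no rhs in [2,4])
  i=3: ✗ (lhs fails at k=3 before rhs at j=5)
  i=4: ✗ (lhs fails at k=4 before rhs at j=5)
  i=5: ✓ (rhs at j=5)
  i=6: ✓ (rhs at j=6)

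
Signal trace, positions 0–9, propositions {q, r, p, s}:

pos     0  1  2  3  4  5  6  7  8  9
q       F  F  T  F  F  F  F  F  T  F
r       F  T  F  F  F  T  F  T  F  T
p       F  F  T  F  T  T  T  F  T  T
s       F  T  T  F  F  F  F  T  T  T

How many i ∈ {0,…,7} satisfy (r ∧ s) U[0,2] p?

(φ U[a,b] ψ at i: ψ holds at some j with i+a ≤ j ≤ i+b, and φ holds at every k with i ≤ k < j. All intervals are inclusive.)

6

Evaluate at each i in [0,7]:
  i=0: ✗ (lhs fails at k=0 before rhs at j=2)
  i=1: ✓ (rhs at j=2; lhs holds on [1,1])
  i=2: ✓ (rhs at j=2)
  i=3: ✗ (lhs fails at k=3 before rhs at j=4)
  i=4: ✓ (rhs at j=4)
  i=5: ✓ (rhs at j=5)
  i=6: ✓ (rhs at j=6)
  i=7: ✓ (rhs at j=8; lhs holds on [7,7])
Positions where it holds: {1, 2, 4, 5, 6, 7} → 6.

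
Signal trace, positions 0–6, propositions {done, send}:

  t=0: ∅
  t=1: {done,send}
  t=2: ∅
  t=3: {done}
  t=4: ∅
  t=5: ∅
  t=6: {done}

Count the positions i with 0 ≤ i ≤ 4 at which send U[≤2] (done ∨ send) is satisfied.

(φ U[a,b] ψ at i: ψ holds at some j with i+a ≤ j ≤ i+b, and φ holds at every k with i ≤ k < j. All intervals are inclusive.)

Evaluate at each i in [0,4]:
  i=0: ✗ (lhs fails at k=0 before rhs at j=1)
  i=1: ✓ (rhs at j=1)
  i=2: ✗ (lhs fails at k=2 before rhs at j=3)
  i=3: ✓ (rhs at j=3)
  i=4: ✗ (lhs fails at k=4 before rhs at j=6)
Positions where it holds: {1, 3} → 2.

2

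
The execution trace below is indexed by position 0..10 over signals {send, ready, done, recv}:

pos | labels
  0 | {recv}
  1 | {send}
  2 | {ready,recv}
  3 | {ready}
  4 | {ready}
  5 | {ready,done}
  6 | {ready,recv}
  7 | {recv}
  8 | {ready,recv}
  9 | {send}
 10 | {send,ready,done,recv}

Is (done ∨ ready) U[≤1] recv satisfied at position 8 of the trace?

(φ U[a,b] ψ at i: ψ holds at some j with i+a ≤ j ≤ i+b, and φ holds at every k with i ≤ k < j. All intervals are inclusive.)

Need some j in [8,9] with recv, and (done ∨ ready) at every k in [8,j-1].
  j=8: recv holds; no prefix to check → satisfied.

Yes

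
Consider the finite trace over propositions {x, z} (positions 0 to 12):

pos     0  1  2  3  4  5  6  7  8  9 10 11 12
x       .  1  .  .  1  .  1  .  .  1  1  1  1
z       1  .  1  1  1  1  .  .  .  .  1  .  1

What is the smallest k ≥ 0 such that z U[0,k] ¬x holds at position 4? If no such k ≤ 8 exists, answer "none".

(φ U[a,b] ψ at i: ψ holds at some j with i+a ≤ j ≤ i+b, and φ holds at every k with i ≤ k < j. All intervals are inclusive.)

Need earliest j ≥ 4 with ¬x, and z at every k in [4,j-1].
  j=4: rhs fails.
  j=5: rhs holds; lhs holds on [4,4]. k = 1.

1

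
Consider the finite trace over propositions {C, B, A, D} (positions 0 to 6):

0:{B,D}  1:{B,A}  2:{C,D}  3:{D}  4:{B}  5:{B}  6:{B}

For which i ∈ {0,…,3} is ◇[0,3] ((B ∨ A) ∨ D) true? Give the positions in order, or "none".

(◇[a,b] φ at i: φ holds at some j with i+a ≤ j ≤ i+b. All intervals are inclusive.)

0, 1, 2, 3

Evaluate at each i in [0,3]:
  i=0: ✓ (witness j=0)
  i=1: ✓ (witness j=1)
  i=2: ✓ (witness j=2)
  i=3: ✓ (witness j=3)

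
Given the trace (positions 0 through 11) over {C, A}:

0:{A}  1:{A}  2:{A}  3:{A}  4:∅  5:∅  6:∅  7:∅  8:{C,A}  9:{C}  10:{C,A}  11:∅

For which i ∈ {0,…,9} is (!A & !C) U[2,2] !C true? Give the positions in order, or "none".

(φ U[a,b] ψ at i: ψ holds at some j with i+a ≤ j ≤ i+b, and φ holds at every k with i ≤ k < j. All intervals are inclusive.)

4, 5

Evaluate at each i in [0,9]:
  i=0: ✗ (lhs fails at k=0 before rhs at j=2)
  i=1: ✗ (lhs fails at k=1 before rhs at j=3)
  i=2: ✗ (lhs fails at k=2 before rhs at j=4)
  i=3: ✗ (lhs fails at k=3 before rhs at j=5)
  i=4: ✓ (rhs at j=6; lhs holds on [4,5])
  i=5: ✓ (rhs at j=7; lhs holds on [5,6])
  i=6: ✗ (no rhs in [8,8])
  i=7: ✗ (no rhs in [9,9])
  i=8: ✗ (no rhs in [10,10])
  i=9: ✗ (lhs fails at k=9 before rhs at j=11)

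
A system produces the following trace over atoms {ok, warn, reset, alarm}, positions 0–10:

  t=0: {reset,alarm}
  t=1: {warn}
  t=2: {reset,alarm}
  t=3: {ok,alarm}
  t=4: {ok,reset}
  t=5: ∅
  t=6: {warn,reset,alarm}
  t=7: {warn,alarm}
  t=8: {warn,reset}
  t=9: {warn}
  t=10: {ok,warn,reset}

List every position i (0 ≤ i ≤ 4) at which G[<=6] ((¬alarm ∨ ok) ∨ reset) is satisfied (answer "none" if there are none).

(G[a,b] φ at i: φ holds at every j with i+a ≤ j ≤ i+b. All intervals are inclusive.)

0

Evaluate at each i in [0,4]:
  i=0: ✓ (all of [0,6])
  i=1: ✗ (fails at j=7)
  i=2: ✗ (fails at j=7)
  i=3: ✗ (fails at j=7)
  i=4: ✗ (fails at j=7)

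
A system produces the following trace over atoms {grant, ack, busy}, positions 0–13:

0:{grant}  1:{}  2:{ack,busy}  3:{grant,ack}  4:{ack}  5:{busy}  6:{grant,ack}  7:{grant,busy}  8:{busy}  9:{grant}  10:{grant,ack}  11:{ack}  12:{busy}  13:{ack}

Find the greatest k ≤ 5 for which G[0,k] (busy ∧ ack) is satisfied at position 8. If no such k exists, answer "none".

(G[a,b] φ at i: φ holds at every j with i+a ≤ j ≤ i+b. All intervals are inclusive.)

none

(busy ∧ ack) must hold from j=8 onward; find where it first fails.
  j=8: fails → no k works.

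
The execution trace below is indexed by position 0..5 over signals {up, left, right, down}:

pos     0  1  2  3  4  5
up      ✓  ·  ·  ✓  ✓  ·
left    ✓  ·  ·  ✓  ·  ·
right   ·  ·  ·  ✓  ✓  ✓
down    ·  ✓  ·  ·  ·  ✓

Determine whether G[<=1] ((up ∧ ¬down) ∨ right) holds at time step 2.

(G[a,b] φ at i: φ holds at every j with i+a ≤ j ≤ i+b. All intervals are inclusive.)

No

Check ((up ∧ ¬down) ∨ right) at every j in [2,3]:
  j=2: false
  j=3: true
Fails at j=2 → formula fails.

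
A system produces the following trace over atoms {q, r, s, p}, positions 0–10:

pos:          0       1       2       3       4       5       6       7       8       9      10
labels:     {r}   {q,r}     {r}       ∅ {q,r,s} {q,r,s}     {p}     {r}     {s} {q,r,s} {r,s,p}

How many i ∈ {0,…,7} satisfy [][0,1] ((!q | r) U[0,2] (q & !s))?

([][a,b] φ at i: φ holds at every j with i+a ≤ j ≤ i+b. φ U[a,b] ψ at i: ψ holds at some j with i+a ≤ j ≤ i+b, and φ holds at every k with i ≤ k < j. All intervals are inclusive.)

Evaluate at each i in [0,7]:
  i=0: ✓ (all of [0,1])
  i=1: ✗ (fails at j=2)
  i=2: ✗ (fails at j=2)
  i=3: ✗ (fails at j=3)
  i=4: ✗ (fails at j=4)
  i=5: ✗ (fails at j=5)
  i=6: ✗ (fails at j=6)
  i=7: ✗ (fails at j=7)
Positions where it holds: {0} → 1.

1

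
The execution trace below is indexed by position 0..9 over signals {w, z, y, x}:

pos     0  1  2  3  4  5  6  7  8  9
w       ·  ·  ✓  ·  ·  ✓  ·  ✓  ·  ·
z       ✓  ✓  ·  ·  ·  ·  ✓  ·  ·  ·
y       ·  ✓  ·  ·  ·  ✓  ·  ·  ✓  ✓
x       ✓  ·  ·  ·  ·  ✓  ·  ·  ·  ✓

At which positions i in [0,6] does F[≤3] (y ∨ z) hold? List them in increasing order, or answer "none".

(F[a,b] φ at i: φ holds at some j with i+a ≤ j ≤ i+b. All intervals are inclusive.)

Evaluate at each i in [0,6]:
  i=0: ✓ (witness j=0)
  i=1: ✓ (witness j=1)
  i=2: ✓ (witness j=5)
  i=3: ✓ (witness j=5)
  i=4: ✓ (witness j=5)
  i=5: ✓ (witness j=5)
  i=6: ✓ (witness j=6)

0, 1, 2, 3, 4, 5, 6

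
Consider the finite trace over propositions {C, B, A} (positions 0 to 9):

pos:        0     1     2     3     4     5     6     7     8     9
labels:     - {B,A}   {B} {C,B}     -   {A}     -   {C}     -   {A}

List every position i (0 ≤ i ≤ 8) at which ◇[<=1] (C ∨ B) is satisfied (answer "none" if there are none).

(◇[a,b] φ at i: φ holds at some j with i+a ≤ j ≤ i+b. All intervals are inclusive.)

Evaluate at each i in [0,8]:
  i=0: ✓ (witness j=1)
  i=1: ✓ (witness j=1)
  i=2: ✓ (witness j=2)
  i=3: ✓ (witness j=3)
  i=4: ✗ (none in [4,5])
  i=5: ✗ (none in [5,6])
  i=6: ✓ (witness j=7)
  i=7: ✓ (witness j=7)
  i=8: ✗ (none in [8,9])

0, 1, 2, 3, 6, 7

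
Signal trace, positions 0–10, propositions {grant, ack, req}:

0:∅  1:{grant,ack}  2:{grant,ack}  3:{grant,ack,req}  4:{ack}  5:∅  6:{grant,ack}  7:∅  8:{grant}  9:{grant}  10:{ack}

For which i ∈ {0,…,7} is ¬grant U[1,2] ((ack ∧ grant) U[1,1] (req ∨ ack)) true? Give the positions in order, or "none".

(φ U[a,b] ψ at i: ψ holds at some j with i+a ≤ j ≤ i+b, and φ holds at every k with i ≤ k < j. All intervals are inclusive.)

Evaluate at each i in [0,7]:
  i=0: ✓ (rhs at j=1; lhs holds on [0,0])
  i=1: ✗ (lhs fails at k=1 before rhs at j=2)
  i=2: ✗ (lhs fails at k=2 before rhs at j=3)
  i=3: ✗ (no rhs in [4,5])
  i=4: ✗ (no rhs in [5,6])
  i=5: ✗ (no rhs in [6,7])
  i=6: ✗ (no rhs in [7,8])
  i=7: ✗ (no rhs in [8,9])

0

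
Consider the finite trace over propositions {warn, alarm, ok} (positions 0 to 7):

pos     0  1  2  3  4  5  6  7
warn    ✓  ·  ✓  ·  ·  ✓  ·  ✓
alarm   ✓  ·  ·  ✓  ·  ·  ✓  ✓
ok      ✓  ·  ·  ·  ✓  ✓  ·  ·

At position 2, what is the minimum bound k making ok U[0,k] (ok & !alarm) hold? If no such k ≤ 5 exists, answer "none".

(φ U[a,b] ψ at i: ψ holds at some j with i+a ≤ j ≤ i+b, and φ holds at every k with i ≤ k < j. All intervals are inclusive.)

none

Need earliest j ≥ 2 with (ok & !alarm), and ok at every k in [2,j-1].
  j=2: rhs fails.
  j=3: rhs fails.
  j=4: rhs holds but lhs fails at k=2.
  j=5: rhs holds but lhs fails at k=2.
  j=6: rhs fails.
  j=7: rhs fails.
No witness within the range → none.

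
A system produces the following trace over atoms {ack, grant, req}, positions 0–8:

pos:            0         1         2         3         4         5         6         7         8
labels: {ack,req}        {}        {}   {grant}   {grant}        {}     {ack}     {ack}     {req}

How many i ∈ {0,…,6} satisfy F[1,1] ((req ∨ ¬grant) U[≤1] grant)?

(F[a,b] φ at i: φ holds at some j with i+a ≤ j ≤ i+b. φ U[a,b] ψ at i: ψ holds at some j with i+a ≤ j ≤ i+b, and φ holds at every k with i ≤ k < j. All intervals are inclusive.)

Evaluate at each i in [0,6]:
  i=0: ✗ (none in [1,1])
  i=1: ✓ (witness j=2)
  i=2: ✓ (witness j=3)
  i=3: ✓ (witness j=4)
  i=4: ✗ (none in [5,5])
  i=5: ✗ (none in [6,6])
  i=6: ✗ (none in [7,7])
Positions where it holds: {1, 2, 3} → 3.

3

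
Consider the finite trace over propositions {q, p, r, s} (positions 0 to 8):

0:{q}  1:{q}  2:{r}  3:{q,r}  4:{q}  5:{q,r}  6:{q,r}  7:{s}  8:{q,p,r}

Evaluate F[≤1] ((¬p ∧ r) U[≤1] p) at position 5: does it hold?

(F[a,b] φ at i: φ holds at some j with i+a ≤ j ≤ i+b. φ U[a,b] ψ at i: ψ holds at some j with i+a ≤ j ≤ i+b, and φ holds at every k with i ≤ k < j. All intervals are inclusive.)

Does not hold

Check ((¬p ∧ r) U[≤1] p) at each j in [5,6]:
  j=5: fails
  j=6: fails
No position in the window satisfies it → formula fails.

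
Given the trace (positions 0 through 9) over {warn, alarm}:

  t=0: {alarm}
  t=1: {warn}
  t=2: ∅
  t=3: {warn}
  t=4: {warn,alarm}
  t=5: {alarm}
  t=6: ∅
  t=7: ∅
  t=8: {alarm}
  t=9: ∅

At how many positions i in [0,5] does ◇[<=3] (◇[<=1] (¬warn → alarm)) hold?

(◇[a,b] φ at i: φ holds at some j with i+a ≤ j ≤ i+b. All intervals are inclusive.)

Evaluate at each i in [0,5]:
  i=0: ✓ (witness j=0)
  i=1: ✓ (witness j=1)
  i=2: ✓ (witness j=2)
  i=3: ✓ (witness j=3)
  i=4: ✓ (witness j=4)
  i=5: ✓ (witness j=5)
Positions where it holds: {0, 1, 2, 3, 4, 5} → 6.

6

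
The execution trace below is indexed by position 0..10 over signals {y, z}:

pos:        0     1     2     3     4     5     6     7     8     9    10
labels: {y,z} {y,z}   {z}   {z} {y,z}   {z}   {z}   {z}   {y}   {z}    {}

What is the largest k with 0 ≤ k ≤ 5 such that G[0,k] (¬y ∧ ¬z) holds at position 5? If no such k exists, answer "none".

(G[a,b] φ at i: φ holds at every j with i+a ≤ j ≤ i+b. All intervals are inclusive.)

none

(¬y ∧ ¬z) must hold from j=5 onward; find where it first fails.
  j=5: fails → no k works.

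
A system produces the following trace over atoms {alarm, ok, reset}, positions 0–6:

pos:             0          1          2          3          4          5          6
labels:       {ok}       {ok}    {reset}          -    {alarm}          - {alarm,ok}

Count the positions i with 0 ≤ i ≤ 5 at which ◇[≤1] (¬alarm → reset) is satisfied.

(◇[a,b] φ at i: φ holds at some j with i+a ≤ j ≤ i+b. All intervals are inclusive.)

Evaluate at each i in [0,5]:
  i=0: ✗ (none in [0,1])
  i=1: ✓ (witness j=2)
  i=2: ✓ (witness j=2)
  i=3: ✓ (witness j=4)
  i=4: ✓ (witness j=4)
  i=5: ✓ (witness j=6)
Positions where it holds: {1, 2, 3, 4, 5} → 5.

5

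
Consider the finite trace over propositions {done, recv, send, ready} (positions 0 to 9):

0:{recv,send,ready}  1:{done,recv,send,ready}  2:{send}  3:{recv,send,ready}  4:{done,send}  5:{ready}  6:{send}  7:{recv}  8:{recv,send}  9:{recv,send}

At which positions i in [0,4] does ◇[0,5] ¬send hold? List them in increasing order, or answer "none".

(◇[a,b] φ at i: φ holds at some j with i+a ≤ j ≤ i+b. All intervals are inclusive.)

Evaluate at each i in [0,4]:
  i=0: ✓ (witness j=5)
  i=1: ✓ (witness j=5)
  i=2: ✓ (witness j=5)
  i=3: ✓ (witness j=5)
  i=4: ✓ (witness j=5)

0, 1, 2, 3, 4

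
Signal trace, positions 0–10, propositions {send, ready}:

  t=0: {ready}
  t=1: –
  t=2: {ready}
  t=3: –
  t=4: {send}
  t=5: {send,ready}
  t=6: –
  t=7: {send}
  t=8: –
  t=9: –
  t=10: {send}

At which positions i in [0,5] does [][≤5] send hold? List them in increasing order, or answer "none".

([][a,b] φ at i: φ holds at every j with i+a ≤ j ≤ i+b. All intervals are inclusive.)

none

Evaluate at each i in [0,5]:
  i=0: ✗ (fails at j=0)
  i=1: ✗ (fails at j=1)
  i=2: ✗ (fails at j=2)
  i=3: ✗ (fails at j=3)
  i=4: ✗ (fails at j=6)
  i=5: ✗ (fails at j=6)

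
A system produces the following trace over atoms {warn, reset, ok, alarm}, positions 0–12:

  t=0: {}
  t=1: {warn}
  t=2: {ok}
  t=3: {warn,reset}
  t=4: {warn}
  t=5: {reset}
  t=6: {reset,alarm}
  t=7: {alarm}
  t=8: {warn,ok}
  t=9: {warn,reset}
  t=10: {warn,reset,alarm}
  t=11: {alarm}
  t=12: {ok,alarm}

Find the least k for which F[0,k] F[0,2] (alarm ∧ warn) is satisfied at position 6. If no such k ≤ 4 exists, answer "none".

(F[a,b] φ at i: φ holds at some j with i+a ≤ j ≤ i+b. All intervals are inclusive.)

Scan j = 6,7,… for F[0,2] (alarm ∧ warn):
  j=6: fails
  j=7: fails
  j=8: holds
First hit at j=8, so smallest k = 8-6 = 2.

2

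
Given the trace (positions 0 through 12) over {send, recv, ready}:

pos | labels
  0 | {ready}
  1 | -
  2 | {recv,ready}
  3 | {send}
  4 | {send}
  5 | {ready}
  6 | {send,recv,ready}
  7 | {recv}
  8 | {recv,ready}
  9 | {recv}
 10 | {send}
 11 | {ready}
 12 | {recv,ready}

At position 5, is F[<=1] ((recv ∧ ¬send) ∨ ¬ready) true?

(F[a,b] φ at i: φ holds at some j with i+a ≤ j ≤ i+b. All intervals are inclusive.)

No

Check ((recv ∧ ¬send) ∨ ¬ready) at each j in [5,6]:
  j=5: false
  j=6: false
No position in the window satisfies it → formula fails.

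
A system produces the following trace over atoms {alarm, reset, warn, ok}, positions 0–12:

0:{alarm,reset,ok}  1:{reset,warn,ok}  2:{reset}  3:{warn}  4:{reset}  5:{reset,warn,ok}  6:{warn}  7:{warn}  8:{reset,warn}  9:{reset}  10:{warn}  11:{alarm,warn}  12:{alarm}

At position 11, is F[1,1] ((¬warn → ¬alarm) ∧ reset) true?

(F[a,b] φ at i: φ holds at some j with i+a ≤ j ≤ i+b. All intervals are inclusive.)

No

Check ((¬warn → ¬alarm) ∧ reset) at each j in [12,12]:
  j=12: false
No position in the window satisfies it → formula fails.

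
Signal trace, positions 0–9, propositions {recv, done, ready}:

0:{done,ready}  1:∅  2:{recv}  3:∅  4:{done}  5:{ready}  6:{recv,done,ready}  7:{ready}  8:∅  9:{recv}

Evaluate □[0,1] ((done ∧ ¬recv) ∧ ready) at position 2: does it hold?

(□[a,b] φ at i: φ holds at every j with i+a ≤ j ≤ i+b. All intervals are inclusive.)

Check ((done ∧ ¬recv) ∧ ready) at every j in [2,3]:
  j=2: false
  j=3: false
Fails at j=2 → formula fails.

Does not hold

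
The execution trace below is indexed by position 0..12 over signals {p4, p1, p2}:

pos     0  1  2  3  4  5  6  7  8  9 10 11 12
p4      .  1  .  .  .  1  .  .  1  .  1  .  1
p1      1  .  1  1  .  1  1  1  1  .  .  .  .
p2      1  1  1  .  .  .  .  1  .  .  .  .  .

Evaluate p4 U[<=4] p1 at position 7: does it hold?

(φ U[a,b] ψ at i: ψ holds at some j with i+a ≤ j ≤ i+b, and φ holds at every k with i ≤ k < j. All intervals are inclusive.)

Need some j in [7,11] with p1, and p4 at every k in [7,j-1].
  j=7: p1 holds; no prefix to check → satisfied.

Yes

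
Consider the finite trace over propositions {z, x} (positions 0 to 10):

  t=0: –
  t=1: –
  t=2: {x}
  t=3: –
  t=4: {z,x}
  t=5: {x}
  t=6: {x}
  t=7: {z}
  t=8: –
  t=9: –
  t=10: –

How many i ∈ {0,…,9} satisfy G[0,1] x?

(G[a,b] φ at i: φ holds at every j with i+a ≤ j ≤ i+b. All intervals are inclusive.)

2

Evaluate at each i in [0,9]:
  i=0: ✗ (fails at j=0)
  i=1: ✗ (fails at j=1)
  i=2: ✗ (fails at j=3)
  i=3: ✗ (fails at j=3)
  i=4: ✓ (all of [4,5])
  i=5: ✓ (all of [5,6])
  i=6: ✗ (fails at j=7)
  i=7: ✗ (fails at j=7)
  i=8: ✗ (fails at j=8)
  i=9: ✗ (fails at j=9)
Positions where it holds: {4, 5} → 2.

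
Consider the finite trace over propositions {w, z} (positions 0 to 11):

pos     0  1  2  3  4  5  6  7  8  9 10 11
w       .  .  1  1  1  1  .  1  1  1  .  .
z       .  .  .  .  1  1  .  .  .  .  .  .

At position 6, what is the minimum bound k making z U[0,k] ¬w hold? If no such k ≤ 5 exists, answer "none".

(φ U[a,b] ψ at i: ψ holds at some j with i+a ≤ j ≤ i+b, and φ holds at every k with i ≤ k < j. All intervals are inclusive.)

0

Need earliest j ≥ 6 with ¬w, and z at every k in [6,j-1].
  j=6: rhs holds (empty prefix). k = 0.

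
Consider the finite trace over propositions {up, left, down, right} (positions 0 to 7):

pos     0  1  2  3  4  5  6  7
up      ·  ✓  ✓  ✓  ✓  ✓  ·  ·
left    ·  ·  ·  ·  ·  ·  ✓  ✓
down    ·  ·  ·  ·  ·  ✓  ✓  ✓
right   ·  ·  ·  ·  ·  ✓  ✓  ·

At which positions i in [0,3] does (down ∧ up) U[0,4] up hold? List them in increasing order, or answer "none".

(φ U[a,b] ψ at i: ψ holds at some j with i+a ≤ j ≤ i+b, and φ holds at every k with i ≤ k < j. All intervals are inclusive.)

1, 2, 3

Evaluate at each i in [0,3]:
  i=0: ✗ (lhs fails at k=0 before rhs at j=1)
  i=1: ✓ (rhs at j=1)
  i=2: ✓ (rhs at j=2)
  i=3: ✓ (rhs at j=3)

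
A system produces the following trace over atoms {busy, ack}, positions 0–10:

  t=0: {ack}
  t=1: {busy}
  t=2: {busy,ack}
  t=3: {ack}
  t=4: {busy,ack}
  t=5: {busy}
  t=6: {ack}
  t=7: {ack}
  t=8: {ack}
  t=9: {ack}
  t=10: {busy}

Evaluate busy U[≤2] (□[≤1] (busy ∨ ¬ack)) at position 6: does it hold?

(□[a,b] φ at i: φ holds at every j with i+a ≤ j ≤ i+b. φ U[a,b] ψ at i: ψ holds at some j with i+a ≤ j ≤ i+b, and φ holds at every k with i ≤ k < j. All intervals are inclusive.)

Need some j in [6,8] with □[≤1] (busy ∨ ¬ack), and busy at every k in [6,j-1].
  j=6: □[≤1] (busy ∨ ¬ack) — fails at 6.
  j=7: □[≤1] (busy ∨ ¬ack) — fails at 7.
  j=8: □[≤1] (busy ∨ ¬ack) — fails at 8.
No j in the window works → until fails.

False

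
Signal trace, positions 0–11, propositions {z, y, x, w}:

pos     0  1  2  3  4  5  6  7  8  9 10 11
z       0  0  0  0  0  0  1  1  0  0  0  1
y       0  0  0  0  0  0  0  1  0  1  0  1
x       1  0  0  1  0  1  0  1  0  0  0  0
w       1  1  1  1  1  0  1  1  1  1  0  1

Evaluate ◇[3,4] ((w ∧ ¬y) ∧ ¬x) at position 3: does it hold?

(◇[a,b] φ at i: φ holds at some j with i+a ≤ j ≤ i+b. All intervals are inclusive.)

Check ((w ∧ ¬y) ∧ ¬x) at each j in [6,7]:
  j=6: true
  j=7: false
Found at j=6 → formula holds.

Holds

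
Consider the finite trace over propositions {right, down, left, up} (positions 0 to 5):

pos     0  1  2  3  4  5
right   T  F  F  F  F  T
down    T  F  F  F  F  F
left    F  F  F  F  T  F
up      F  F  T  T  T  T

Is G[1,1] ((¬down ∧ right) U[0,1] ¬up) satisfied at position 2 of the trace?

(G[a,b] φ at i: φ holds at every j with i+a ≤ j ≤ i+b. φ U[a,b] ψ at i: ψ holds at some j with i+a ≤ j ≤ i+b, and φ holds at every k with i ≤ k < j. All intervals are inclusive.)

False

Check ((¬down ∧ right) U[0,1] ¬up) at every j in [3,3]:
  j=3: fails
Fails at j=3 → formula fails.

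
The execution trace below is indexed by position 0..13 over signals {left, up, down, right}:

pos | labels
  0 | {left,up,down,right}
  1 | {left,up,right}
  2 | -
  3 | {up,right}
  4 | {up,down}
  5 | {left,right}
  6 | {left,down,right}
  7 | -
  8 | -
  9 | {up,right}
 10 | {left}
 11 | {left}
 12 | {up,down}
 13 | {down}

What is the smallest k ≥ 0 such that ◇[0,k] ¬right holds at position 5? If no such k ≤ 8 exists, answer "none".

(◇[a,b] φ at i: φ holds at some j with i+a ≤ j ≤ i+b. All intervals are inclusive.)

2

Scan j = 5,6,… for ¬right:
  j=5: fails
  j=6: fails
  j=7: holds
First hit at j=7, so smallest k = 7-5 = 2.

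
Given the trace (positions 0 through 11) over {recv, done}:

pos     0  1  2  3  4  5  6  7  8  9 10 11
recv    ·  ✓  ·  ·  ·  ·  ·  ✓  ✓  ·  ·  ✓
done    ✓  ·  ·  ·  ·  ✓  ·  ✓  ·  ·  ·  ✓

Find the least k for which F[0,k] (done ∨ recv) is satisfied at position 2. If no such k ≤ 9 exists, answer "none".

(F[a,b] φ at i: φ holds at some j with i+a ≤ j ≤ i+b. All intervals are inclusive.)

3

Scan j = 2,3,… for (done ∨ recv):
  j=2: fails
  j=3: fails
  j=4: fails
  j=5: holds
First hit at j=5, so smallest k = 5-2 = 3.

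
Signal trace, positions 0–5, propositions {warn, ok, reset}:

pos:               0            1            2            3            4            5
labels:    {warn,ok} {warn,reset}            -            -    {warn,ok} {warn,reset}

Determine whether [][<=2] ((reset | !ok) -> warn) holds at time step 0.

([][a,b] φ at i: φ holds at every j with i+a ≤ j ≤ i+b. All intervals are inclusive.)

Check ((reset | !ok) -> warn) at every j in [0,2]:
  j=0: antecedent false → ✓
  j=1: antecedent true; consequent true → ✓
  j=2: antecedent true; consequent false → ✗
Fails at j=2 → formula fails.

No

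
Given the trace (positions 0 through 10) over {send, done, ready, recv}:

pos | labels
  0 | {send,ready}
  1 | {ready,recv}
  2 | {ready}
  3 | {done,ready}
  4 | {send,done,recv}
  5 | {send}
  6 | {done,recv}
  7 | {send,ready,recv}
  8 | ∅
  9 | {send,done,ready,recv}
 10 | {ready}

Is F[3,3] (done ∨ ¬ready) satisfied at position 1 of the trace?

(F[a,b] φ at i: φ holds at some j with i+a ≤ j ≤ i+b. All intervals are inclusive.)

Holds

Check (done ∨ ¬ready) at each j in [4,4]:
  j=4: true
Found at j=4 → formula holds.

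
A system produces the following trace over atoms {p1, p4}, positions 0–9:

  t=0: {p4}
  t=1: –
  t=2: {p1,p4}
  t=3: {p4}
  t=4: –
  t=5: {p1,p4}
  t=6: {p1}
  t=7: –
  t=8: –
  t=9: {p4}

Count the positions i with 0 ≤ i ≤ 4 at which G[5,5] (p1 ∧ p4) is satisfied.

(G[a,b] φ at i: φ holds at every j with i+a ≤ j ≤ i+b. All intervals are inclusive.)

Evaluate at each i in [0,4]:
  i=0: ✓ (all of [5,5])
  i=1: ✗ (fails at j=6)
  i=2: ✗ (fails at j=7)
  i=3: ✗ (fails at j=8)
  i=4: ✗ (fails at j=9)
Positions where it holds: {0} → 1.

1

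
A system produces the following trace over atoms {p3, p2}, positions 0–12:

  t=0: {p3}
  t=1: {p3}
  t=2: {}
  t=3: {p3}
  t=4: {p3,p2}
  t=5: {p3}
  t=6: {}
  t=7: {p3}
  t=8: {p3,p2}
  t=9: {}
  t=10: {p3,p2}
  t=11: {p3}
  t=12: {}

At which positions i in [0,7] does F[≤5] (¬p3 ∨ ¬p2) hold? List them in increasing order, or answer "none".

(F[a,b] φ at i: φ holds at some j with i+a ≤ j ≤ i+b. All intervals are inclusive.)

Evaluate at each i in [0,7]:
  i=0: ✓ (witness j=0)
  i=1: ✓ (witness j=1)
  i=2: ✓ (witness j=2)
  i=3: ✓ (witness j=3)
  i=4: ✓ (witness j=5)
  i=5: ✓ (witness j=5)
  i=6: ✓ (witness j=6)
  i=7: ✓ (witness j=7)

0, 1, 2, 3, 4, 5, 6, 7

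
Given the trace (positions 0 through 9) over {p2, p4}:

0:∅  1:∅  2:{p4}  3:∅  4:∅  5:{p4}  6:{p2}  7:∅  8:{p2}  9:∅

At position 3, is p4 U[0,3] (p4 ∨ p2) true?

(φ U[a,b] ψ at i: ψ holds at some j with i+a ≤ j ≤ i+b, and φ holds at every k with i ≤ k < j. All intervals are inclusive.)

Need some j in [3,6] with (p4 ∨ p2), and p4 at every k in [3,j-1].
  j=3: (p4 ∨ p2) false.
  j=4: (p4 ∨ p2) false.
  j=5: (p4 ∨ p2) holds, but p4 fails at k=3 → not this j.
  j=6: (p4 ∨ p2) holds, but p4 fails at k=3 → not this j.
No j in the window works → until fails.

Does not hold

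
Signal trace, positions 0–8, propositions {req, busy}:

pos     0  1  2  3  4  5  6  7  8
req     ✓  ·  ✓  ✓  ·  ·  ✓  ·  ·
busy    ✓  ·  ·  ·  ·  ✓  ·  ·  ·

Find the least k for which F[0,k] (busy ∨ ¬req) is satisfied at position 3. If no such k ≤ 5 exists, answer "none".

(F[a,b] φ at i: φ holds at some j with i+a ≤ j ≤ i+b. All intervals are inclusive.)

1

Scan j = 3,4,… for (busy ∨ ¬req):
  j=3: fails
  j=4: holds
First hit at j=4, so smallest k = 4-3 = 1.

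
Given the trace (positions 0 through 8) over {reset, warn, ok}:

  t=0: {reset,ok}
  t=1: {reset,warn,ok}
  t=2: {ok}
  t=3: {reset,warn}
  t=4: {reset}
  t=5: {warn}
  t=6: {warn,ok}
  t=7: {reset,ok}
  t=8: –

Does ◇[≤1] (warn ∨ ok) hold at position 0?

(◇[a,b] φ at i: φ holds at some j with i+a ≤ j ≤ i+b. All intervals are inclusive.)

Check (warn ∨ ok) at each j in [0,1]:
  j=0: true
  j=1: true
Found at j=0 → formula holds.

Yes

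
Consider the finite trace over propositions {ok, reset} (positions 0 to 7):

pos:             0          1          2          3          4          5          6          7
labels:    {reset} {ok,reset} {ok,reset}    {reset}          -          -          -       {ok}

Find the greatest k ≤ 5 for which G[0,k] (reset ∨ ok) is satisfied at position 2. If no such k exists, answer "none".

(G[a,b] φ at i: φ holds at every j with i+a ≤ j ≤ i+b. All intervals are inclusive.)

(reset ∨ ok) must hold from j=2 onward; find where it first fails.
  j=2: holds
  j=3: holds
  j=4: fails
Holds on [2,3], so largest k = 1.

1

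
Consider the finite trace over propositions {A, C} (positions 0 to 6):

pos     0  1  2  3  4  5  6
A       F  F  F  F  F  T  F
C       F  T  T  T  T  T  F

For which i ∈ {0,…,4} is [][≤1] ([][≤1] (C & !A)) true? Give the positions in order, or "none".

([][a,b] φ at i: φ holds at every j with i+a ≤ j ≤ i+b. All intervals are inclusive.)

1, 2

Evaluate at each i in [0,4]:
  i=0: ✗ (fails at j=0)
  i=1: ✓ (all of [1,2])
  i=2: ✓ (all of [2,3])
  i=3: ✗ (fails at j=4)
  i=4: ✗ (fails at j=4)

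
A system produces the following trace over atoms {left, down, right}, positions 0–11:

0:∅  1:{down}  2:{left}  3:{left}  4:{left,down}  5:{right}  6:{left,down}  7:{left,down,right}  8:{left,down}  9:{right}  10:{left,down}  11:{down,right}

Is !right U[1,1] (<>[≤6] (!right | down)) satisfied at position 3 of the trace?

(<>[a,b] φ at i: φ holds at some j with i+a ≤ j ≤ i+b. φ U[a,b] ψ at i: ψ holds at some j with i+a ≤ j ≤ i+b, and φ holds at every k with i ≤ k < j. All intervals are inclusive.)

True

Need some j in [4,4] with <>[≤6] (!right | down), and !right at every k in [3,j-1].
  j=4: <>[≤6] (!right | down) holds; !right holds at every k in [3,3] → satisfied.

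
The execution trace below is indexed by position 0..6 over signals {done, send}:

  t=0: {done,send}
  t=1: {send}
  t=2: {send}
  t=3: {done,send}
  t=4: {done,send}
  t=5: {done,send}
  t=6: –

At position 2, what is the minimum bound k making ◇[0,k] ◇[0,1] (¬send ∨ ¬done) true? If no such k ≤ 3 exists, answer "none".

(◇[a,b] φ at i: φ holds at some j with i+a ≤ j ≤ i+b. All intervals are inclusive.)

Scan j = 2,3,… for ◇[0,1] (¬send ∨ ¬done):
  j=2: holds
First hit at j=2, so smallest k = 2-2 = 0.

0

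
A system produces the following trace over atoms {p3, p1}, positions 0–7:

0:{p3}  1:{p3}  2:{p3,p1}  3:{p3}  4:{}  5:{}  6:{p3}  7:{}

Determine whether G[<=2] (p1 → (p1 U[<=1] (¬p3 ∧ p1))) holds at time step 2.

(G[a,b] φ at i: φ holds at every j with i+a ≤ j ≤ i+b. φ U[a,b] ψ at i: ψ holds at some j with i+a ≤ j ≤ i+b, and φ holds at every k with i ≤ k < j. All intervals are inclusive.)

Does not hold

Check (p1 → (p1 U[<=1] (¬p3 ∧ p1))) at every j in [2,4]:
  j=2: antecedent true; consequent fails → ✗
  j=3: antecedent false → ✓
  j=4: antecedent false → ✓
Fails at j=2 → formula fails.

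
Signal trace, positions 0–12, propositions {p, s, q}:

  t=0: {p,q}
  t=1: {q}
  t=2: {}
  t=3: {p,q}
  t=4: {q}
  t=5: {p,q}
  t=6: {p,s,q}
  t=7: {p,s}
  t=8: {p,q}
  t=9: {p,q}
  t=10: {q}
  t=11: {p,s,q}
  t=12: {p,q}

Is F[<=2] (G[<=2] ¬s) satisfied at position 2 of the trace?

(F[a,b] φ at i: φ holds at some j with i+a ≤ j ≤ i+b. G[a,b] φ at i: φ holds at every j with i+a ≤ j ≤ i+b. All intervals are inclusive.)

Check G[<=2] ¬s at each j in [2,4]:
  j=2: holds on [2,4]
  j=3: holds on [3,5]
  j=4: fails at 6
Found at j=2 → formula holds.

True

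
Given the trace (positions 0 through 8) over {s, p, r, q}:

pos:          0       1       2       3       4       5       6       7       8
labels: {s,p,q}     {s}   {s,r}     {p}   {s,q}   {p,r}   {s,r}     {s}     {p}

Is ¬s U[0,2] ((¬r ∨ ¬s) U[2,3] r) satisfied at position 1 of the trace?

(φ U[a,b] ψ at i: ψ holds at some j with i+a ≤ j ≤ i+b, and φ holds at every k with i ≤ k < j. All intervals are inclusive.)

False

Need some j in [1,3] with ((¬r ∨ ¬s) U[2,3] r), and ¬s at every k in [1,j-1].
  j=1: ((¬r ∨ ¬s) U[2,3] r) — fails.
  j=2: ((¬r ∨ ¬s) U[2,3] r) — fails.
  j=3: ((¬r ∨ ¬s) U[2,3] r) holds, but ¬s fails at k=1 → not this j.
No j in the window works → until fails.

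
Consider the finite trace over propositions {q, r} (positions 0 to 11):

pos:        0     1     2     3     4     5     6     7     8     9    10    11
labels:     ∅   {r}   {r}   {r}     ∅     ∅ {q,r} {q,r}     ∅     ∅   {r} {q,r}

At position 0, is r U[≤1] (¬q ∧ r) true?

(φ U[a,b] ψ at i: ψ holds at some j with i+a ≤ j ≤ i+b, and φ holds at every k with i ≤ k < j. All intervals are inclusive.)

False

Need some j in [0,1] with (¬q ∧ r), and r at every k in [0,j-1].
  j=0: (¬q ∧ r) false.
  j=1: (¬q ∧ r) holds, but r fails at k=0 → not this j.
No j in the window works → until fails.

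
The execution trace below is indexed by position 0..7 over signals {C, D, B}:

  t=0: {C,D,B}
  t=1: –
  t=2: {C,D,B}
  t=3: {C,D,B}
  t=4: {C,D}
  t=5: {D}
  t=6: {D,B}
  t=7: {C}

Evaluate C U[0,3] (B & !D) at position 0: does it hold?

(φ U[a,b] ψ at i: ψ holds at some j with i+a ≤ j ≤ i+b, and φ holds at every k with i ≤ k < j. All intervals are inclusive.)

Need some j in [0,3] with (B & !D), and C at every k in [0,j-1].
  j=0: (B & !D) false.
  j=1: (B & !D) false.
  j=2: (B & !D) false.
  j=3: (B & !D) false.
No j in the window works → until fails.

Does not hold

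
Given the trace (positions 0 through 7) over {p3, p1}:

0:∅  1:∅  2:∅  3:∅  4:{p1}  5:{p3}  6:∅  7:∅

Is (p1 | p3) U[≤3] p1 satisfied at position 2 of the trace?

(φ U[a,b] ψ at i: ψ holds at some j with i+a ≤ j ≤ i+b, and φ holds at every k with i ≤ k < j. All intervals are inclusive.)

Need some j in [2,5] with p1, and (p1 | p3) at every k in [2,j-1].
  j=2: p1 false.
  j=3: p1 false.
  j=4: p1 holds, but (p1 | p3) fails at k=2 → not this j.
  j=5: p1 false.
No j in the window works → until fails.

Does not hold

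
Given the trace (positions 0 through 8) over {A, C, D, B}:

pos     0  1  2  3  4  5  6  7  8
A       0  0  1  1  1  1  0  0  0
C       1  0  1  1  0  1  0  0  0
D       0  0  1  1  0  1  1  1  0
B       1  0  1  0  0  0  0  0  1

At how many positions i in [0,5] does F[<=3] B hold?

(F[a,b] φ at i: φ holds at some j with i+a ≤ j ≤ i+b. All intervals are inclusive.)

4

Evaluate at each i in [0,5]:
  i=0: ✓ (witness j=0)
  i=1: ✓ (witness j=2)
  i=2: ✓ (witness j=2)
  i=3: ✗ (none in [3,6])
  i=4: ✗ (none in [4,7])
  i=5: ✓ (witness j=8)
Positions where it holds: {0, 1, 2, 5} → 4.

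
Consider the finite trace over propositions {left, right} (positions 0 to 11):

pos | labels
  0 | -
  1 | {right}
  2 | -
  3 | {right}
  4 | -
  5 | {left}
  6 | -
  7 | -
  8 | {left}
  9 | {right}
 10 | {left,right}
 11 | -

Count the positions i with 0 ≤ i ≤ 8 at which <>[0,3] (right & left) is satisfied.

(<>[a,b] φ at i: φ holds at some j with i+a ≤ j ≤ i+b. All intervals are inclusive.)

2

Evaluate at each i in [0,8]:
  i=0: ✗ (none in [0,3])
  i=1: ✗ (none in [1,4])
  i=2: ✗ (none in [2,5])
  i=3: ✗ (none in [3,6])
  i=4: ✗ (none in [4,7])
  i=5: ✗ (none in [5,8])
  i=6: ✗ (none in [6,9])
  i=7: ✓ (witness j=10)
  i=8: ✓ (witness j=10)
Positions where it holds: {7, 8} → 2.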